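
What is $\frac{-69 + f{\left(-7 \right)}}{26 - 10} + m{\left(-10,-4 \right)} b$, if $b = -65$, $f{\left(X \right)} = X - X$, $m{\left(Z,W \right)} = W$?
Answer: $\frac{4091}{16} \approx 255.69$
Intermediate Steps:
$f{\left(X \right)} = 0$
$\frac{-69 + f{\left(-7 \right)}}{26 - 10} + m{\left(-10,-4 \right)} b = \frac{-69 + 0}{26 - 10} - -260 = - \frac{69}{16} + 260 = \frac{4091}{16}$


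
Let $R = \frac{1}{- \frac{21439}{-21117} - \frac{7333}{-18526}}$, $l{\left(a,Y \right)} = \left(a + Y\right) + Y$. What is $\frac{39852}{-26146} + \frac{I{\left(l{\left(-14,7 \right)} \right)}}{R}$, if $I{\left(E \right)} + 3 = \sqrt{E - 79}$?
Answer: $- \frac{9815126901839}{1704778211522} + \frac{552029875 i \sqrt{79}}{391213542} \approx -5.7574 + 12.542 i$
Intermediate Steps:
$l{\left(a,Y \right)} = a + 2 Y$ ($l{\left(a,Y \right)} = \left(Y + a\right) + Y = a + 2 Y$)
$R = \frac{391213542}{552029875}$ ($R = \frac{1}{\left(-21439\right) \left(- \frac{1}{21117}\right) - - \frac{7333}{18526}} = \frac{1}{\frac{21439}{21117} + \frac{7333}{18526}} = \frac{1}{\frac{552029875}{391213542}} = \frac{391213542}{552029875} \approx 0.70868$)
$I{\left(E \right)} = -3 + \sqrt{-79 + E}$ ($I{\left(E \right)} = -3 + \sqrt{E - 79} = -3 + \sqrt{-79 + E}$)
$\frac{39852}{-26146} + \frac{I{\left(l{\left(-14,7 \right)} \right)}}{R} = \frac{39852}{-26146} + \frac{-3 + \sqrt{-79 + \left(-14 + 2 \cdot 7\right)}}{\frac{391213542}{552029875}} = 39852 \left(- \frac{1}{26146}\right) + \left(-3 + \sqrt{-79 + \left(-14 + 14\right)}\right) \frac{552029875}{391213542} = - \frac{19926}{13073} + \left(-3 + \sqrt{-79 + 0}\right) \frac{552029875}{391213542} = - \frac{19926}{13073} + \left(-3 + \sqrt{-79}\right) \frac{552029875}{391213542} = - \frac{19926}{13073} + \left(-3 + i \sqrt{79}\right) \frac{552029875}{391213542} = - \frac{19926}{13073} - \left(\frac{552029875}{130404514} - \frac{552029875 i \sqrt{79}}{391213542}\right) = - \frac{9815126901839}{1704778211522} + \frac{552029875 i \sqrt{79}}{391213542}$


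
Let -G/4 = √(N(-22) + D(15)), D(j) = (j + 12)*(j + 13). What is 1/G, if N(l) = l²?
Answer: -√310/2480 ≈ -0.0070995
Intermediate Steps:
D(j) = (12 + j)*(13 + j)
G = -8*√310 (G = -4*√((-22)² + (156 + 15² + 25*15)) = -4*√(484 + (156 + 225 + 375)) = -4*√(484 + 756) = -8*√310 ≈ -140.85)
1/G = 1/(-8*√310) = -√310/2480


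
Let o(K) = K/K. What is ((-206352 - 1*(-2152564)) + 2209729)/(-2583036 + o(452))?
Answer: -4155941/2583035 ≈ -1.6089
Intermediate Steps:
o(K) = 1
((-206352 - 1*(-2152564)) + 2209729)/(-2583036 + o(452)) = ((-206352 - 1*(-2152564)) + 2209729)/(-2583036 + 1) = ((-206352 + 2152564) + 2209729)/(-2583035) = (1946212 + 2209729)*(-1/2583035) = 4155941*(-1/2583035) = -4155941/2583035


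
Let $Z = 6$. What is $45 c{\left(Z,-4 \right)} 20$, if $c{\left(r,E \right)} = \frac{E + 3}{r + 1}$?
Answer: $- \frac{900}{7} \approx -128.57$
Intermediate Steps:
$c{\left(r,E \right)} = \frac{3 + E}{1 + r}$
$45 c{\left(Z,-4 \right)} 20 = 45 \frac{3 - 4}{1 + 6} \cdot 20 = 45 \cdot \frac{1}{7} \left(-1\right) 20 = 45 \left(- \frac{1}{7}\right) 20 = \left(- \frac{45}{7}\right) 20 = - \frac{900}{7}$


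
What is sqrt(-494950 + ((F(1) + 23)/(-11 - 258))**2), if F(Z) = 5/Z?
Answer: I*sqrt(35815076166)/269 ≈ 703.53*I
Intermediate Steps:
sqrt(-494950 + ((F(1) + 23)/(-11 - 258))**2) = sqrt(-494950 + ((5/1 + 23)/(-11 - 258))**2) = sqrt(-494950 + ((5*1 + 23)/(-269))**2) = sqrt(-494950 + ((5 + 23)*(-1/269))**2) = sqrt(-494950 + (28*(-1/269))**2) = sqrt(-494950 + (-28/269)**2) = sqrt(-494950 + 784/72361) = sqrt(-35815076166/72361) = I*sqrt(35815076166)/269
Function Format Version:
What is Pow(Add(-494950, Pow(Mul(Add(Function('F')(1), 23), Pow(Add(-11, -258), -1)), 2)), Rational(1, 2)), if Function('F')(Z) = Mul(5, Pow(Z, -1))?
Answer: Mul(Rational(1, 269), I, Pow(35815076166, Rational(1, 2))) ≈ Mul(703.53, I)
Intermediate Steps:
Pow(Add(-494950, Pow(Mul(Add(Function('F')(1), 23), Pow(Add(-11, -258), -1)), 2)), Rational(1, 2)) = Pow(Add(-494950, Pow(Mul(Add(Mul(5, Pow(1, -1)), 23), Pow(Add(-11, -258), -1)), 2)), Rational(1, 2)) = Pow(Add(-494950, Pow(Mul(Add(Mul(5, 1), 23), Pow(-269, -1)), 2)), Rational(1, 2)) = Pow(Add(-494950, Pow(Mul(Add(5, 23), Rational(-1, 269)), 2)), Rational(1, 2)) = Pow(Add(-494950, Pow(Mul(28, Rational(-1, 269)), 2)), Rational(1, 2)) = Pow(Add(-494950, Pow(Rational(-28, 269), 2)), Rational(1, 2)) = Pow(Add(-494950, Rational(784, 72361)), Rational(1, 2)) = Pow(Rational(-35815076166, 72361), Rational(1, 2)) = Mul(Rational(1, 269), I, Pow(35815076166, Rational(1, 2)))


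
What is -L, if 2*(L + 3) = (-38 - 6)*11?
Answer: 245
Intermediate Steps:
L = -245 (L = -3 + ((-38 - 6)*11)/2 = -3 + (-44*11)/2 = -3 + (½)*(-484) = -3 - 242 = -245)
-L = -1*(-245) = 245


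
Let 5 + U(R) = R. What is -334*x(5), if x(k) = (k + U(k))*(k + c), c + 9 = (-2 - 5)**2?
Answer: -75150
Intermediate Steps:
U(R) = -5 + R
c = 40 (c = -9 + (-2 - 5)**2 = -9 + (-7)**2 = -9 + 49 = 40)
x(k) = (-5 + 2*k)*(40 + k) (x(k) = (k + (-5 + k))*(k + 40) = (-5 + 2*k)*(40 + k))
-334*x(5) = -334*(-200 + 2*5**2 + 75*5) = -334*(-200 + 2*25 + 375) = -334*(-200 + 50 + 375) = -334*225 = -75150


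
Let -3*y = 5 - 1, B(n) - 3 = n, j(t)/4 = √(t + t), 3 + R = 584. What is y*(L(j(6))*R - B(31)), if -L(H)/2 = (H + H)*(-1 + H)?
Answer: 1784968/3 - 74368*√3/3 ≈ 5.5205e+5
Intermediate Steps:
R = 581 (R = -3 + 584 = 581)
j(t) = 4*√2*√t (j(t) = 4*√(t + t) = 4*√(2*t) = 4*(√2*√t) = 4*√2*√t)
B(n) = 3 + n
L(H) = -4*H*(-1 + H) (L(H) = -2*(H + H)*(-1 + H) = -2*2*H*(-1 + H) = -4*H*(-1 + H))
y = -4/3 (y = -(5 - 1)/3 = -⅓*4 = -4/3 ≈ -1.3333)
y*(L(j(6))*R - B(31)) = -4*((4*(4*√2*√6)*(1 - 4*√2*√6))*581 - (3 + 31))/3 = -4*((4*(8*√3)*(1 - 8*√3))*581 - 1*34)/3 = -4*((4*(8*√3)*(1 - 8*√3))*581 - 34)/3 = -4*((32*√3*(1 - 8*√3))*581 - 34)/3 = -4*(18592*√3*(1 - 8*√3) - 34)/3 = -4*(-34 + 18592*√3*(1 - 8*√3))/3 = 136/3 - 74368*√3*(1 - 8*√3)/3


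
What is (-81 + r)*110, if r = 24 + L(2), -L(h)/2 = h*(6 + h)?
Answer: -9790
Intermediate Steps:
L(h) = -2*h*(6 + h)
r = -8 (r = 24 - 2*2*(6 + 2) = 24 - 2*2*8 = 24 - 32 = -8)
(-81 + r)*110 = (-81 - 8)*110 = -89*110 = -9790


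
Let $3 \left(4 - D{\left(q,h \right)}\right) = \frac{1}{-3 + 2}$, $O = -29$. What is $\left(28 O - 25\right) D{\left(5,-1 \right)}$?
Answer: $-3627$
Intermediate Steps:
$D{\left(q,h \right)} = \frac{13}{3}$ ($D{\left(q,h \right)} = 4 - \frac{1}{3 \left(-3 + 2\right)} = 4 - \frac{1}{3 \left(-1\right)} = 4 - - \frac{1}{3} = 4 + \frac{1}{3} = \frac{13}{3}$)
$\left(28 O - 25\right) D{\left(5,-1 \right)} = \left(28 \left(-29\right) - 25\right) \frac{13}{3} = \left(-812 - 25\right) \frac{13}{3} = \left(-837\right) \frac{13}{3} = -3627$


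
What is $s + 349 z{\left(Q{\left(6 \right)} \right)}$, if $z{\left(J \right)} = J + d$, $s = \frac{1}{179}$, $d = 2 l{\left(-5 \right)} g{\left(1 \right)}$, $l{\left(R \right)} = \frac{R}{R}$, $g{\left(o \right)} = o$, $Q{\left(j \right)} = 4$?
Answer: $\frac{374827}{179} \approx 2094.0$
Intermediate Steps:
$l{\left(R \right)} = 1$
$d = 2$ ($d = 2 \cdot 1 \cdot 1 = 2 \cdot 1 = 2$)
$s = \frac{1}{179} \approx 0.0055866$
$z{\left(J \right)} = 2 + J$ ($z{\left(J \right)} = J + 2 = 2 + J$)
$s + 349 z{\left(Q{\left(6 \right)} \right)} = \frac{1}{179} + 349 \left(2 + 4\right) = \frac{1}{179} + 349 \cdot 6 = \frac{1}{179} + 2094 = \frac{374827}{179}$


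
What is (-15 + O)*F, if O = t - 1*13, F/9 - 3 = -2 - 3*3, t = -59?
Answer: 6264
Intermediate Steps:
F = -72 (F = 27 + 9*(-2 - 3*3) = 27 + 9*(-2 - 9) = 27 + 9*(-11) = 27 - 99 = -72)
O = -72 (O = -59 - 1*13 = -59 - 13 = -72)
(-15 + O)*F = (-15 - 72)*(-72) = -87*(-72) = 6264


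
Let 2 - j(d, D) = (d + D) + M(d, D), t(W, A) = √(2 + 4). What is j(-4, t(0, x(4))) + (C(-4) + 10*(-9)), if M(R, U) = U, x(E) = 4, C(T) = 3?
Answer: -81 - 2*√6 ≈ -85.899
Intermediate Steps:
t(W, A) = √6
j(d, D) = 2 - d - 2*D (j(d, D) = 2 - ((d + D) + D) = 2 - ((D + d) + D) = 2 - (d + 2*D) = 2 + (-d - 2*D) = 2 - d - 2*D)
j(-4, t(0, x(4))) + (C(-4) + 10*(-9)) = (2 - 1*(-4) - 2*√6) + (3 + 10*(-9)) = (2 + 4 - 2*√6) + (3 - 90) = (6 - 2*√6) - 87 = -81 - 2*√6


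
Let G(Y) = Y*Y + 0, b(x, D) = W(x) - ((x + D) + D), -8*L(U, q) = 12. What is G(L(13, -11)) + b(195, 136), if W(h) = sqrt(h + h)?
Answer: -1859/4 + sqrt(390) ≈ -445.00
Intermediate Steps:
L(U, q) = -3/2 (L(U, q) = -1/8*12 = -3/2)
W(h) = sqrt(2)*sqrt(h) (W(h) = sqrt(2*h) = sqrt(2)*sqrt(h))
b(x, D) = -x - 2*D + sqrt(2)*sqrt(x) (b(x, D) = sqrt(2)*sqrt(x) - ((x + D) + D) = sqrt(2)*sqrt(x) - ((D + x) + D) = sqrt(2)*sqrt(x) - (x + 2*D) = sqrt(2)*sqrt(x) + (-x - 2*D) = -x - 2*D + sqrt(2)*sqrt(x))
G(Y) = Y**2 (G(Y) = Y**2 + 0 = Y**2)
G(L(13, -11)) + b(195, 136) = (-3/2)**2 + (-1*195 - 2*136 + sqrt(2)*sqrt(195)) = 9/4 + (-195 - 272 + sqrt(390)) = 9/4 + (-467 + sqrt(390)) = -1859/4 + sqrt(390)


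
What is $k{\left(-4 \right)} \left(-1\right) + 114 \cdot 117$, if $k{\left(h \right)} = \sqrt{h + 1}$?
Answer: $13338 - i \sqrt{3} \approx 13338.0 - 1.732 i$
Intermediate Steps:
$k{\left(h \right)} = \sqrt{1 + h}$
$k{\left(-4 \right)} \left(-1\right) + 114 \cdot 117 = \sqrt{1 - 4} \left(-1\right) + 114 \cdot 117 = \sqrt{-3} \left(-1\right) + 13338 = i \sqrt{3} \left(-1\right) + 13338 = - i \sqrt{3} + 13338 = 13338 - i \sqrt{3}$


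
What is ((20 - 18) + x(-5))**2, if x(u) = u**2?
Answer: 729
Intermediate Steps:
((20 - 18) + x(-5))**2 = ((20 - 18) + (-5)**2)**2 = (2 + 25)**2 = 27**2 = 729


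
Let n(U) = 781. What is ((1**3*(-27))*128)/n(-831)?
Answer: -3456/781 ≈ -4.4251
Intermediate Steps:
((1**3*(-27))*128)/n(-831) = ((1**3*(-27))*128)/781 = ((1*(-27))*128)*(1/781) = -27*128*(1/781) = -3456*1/781 = -3456/781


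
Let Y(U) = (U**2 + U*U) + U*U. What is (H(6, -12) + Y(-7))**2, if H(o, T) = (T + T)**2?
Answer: 522729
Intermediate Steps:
H(o, T) = 4*T**2 (H(o, T) = (2*T)**2 = 4*T**2)
Y(U) = 3*U**2 (Y(U) = (U**2 + U**2) + U**2 = 2*U**2 + U**2 = 3*U**2)
(H(6, -12) + Y(-7))**2 = (4*(-12)**2 + 3*(-7)**2)**2 = (4*144 + 3*49)**2 = (576 + 147)**2 = 723**2 = 522729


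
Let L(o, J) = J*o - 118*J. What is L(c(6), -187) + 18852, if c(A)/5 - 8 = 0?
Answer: 33438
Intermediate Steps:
c(A) = 40 (c(A) = 40 + 5*0 = 40 + 0 = 40)
L(o, J) = -118*J + J*o
L(c(6), -187) + 18852 = -187*(-118 + 40) + 18852 = -187*(-78) + 18852 = 14586 + 18852 = 33438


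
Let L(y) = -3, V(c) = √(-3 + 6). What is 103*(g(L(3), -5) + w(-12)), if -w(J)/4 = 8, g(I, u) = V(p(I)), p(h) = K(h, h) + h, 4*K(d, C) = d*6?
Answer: -3296 + 103*√3 ≈ -3117.6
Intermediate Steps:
K(d, C) = 3*d/2 (K(d, C) = (d*6)/4 = (6*d)/4 = 3*d/2)
p(h) = 5*h/2 (p(h) = 3*h/2 + h = 5*h/2)
V(c) = √3
g(I, u) = √3
w(J) = -32 (w(J) = -4*8 = -32)
103*(g(L(3), -5) + w(-12)) = 103*(√3 - 32) = 103*(-32 + √3) = -3296 + 103*√3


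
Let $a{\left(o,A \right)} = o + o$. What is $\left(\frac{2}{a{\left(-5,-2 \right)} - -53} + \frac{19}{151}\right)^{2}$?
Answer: $\frac{1252161}{42159049} \approx 0.029701$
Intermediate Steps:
$a{\left(o,A \right)} = 2 o$
$\left(\frac{2}{a{\left(-5,-2 \right)} - -53} + \frac{19}{151}\right)^{2} = \left(\frac{2}{2 \left(-5\right) - -53} + \frac{19}{151}\right)^{2} = \left(\frac{2}{-10 + 53} + 19 \cdot \frac{1}{151}\right)^{2} = \left(\frac{2}{43} + \frac{19}{151}\right)^{2} = \left(\frac{1119}{6493}\right)^{2} = \frac{1252161}{42159049}$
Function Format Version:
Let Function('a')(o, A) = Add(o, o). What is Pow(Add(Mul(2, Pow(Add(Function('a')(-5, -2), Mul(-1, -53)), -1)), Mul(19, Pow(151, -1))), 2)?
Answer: Rational(1252161, 42159049) ≈ 0.029701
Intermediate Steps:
Function('a')(o, A) = Mul(2, o)
Pow(Add(Mul(2, Pow(Add(Function('a')(-5, -2), Mul(-1, -53)), -1)), Mul(19, Pow(151, -1))), 2) = Pow(Add(Mul(2, Pow(Add(Mul(2, -5), Mul(-1, -53)), -1)), Mul(19, Pow(151, -1))), 2) = Pow(Add(Mul(2, Pow(Add(-10, 53), -1)), Mul(19, Rational(1, 151))), 2) = Pow(Add(Mul(2, Pow(43, -1)), Rational(19, 151)), 2) = Pow(Add(Mul(2, Rational(1, 43)), Rational(19, 151)), 2) = Pow(Add(Rational(2, 43), Rational(19, 151)), 2) = Pow(Rational(1119, 6493), 2) = Rational(1252161, 42159049)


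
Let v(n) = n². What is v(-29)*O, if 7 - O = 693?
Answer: -576926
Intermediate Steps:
O = -686 (O = 7 - 1*693 = 7 - 693 = -686)
v(-29)*O = (-29)²*(-686) = 841*(-686) = -576926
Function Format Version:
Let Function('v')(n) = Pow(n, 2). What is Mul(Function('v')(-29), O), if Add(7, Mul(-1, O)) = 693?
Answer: -576926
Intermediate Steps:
O = -686 (O = Add(7, Mul(-1, 693)) = Add(7, -693) = -686)
Mul(Function('v')(-29), O) = Mul(Pow(-29, 2), -686) = Mul(841, -686) = -576926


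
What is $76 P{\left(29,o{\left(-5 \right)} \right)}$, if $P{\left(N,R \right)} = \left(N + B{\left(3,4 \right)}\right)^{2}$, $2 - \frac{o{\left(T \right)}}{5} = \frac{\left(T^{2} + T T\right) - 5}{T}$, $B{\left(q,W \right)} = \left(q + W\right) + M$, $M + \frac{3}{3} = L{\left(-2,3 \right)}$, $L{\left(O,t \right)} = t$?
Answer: $109744$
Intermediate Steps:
$M = 2$ ($M = -1 + 3 = 2$)
$B{\left(q,W \right)} = 2 + W + q$ ($B{\left(q,W \right)} = \left(q + W\right) + 2 = \left(W + q\right) + 2 = 2 + W + q$)
$o{\left(T \right)} = 10 - \frac{5 \left(-5 + 2 T^{2}\right)}{T}$ ($o{\left(T \right)} = 10 - 5 \frac{\left(T^{2} + T T\right) - 5}{T} = 10 - 5 \frac{\left(T^{2} + T^{2}\right) - 5}{T} = 10 - 5 \frac{2 T^{2} - 5}{T} = 10 - 5 \frac{-5 + 2 T^{2}}{T} = 10 - \frac{5 \left(-5 + 2 T^{2}\right)}{T}$)
$P{\left(N,R \right)} = \left(9 + N\right)^{2}$ ($P{\left(N,R \right)} = \left(N + \left(2 + 4 + 3\right)\right)^{2} = \left(N + 9\right)^{2} = \left(9 + N\right)^{2}$)
$76 P{\left(29,o{\left(-5 \right)} \right)} = 76 \left(9 + 29\right)^{2} = 76 \cdot 38^{2} = 76 \cdot 1444 = 109744$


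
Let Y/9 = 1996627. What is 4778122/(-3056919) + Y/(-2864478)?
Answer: -22872856153411/2918825741094 ≈ -7.8363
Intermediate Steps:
Y = 17969643 (Y = 9*1996627 = 17969643)
4778122/(-3056919) + Y/(-2864478) = 4778122/(-3056919) + 17969643/(-2864478) = 4778122*(-1/3056919) + 17969643*(-1/2864478) = -4778122/3056919 - 5989881/954826 = -22872856153411/2918825741094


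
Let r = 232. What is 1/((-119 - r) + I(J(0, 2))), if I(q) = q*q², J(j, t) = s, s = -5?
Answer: -1/476 ≈ -0.0021008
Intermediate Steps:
J(j, t) = -5
I(q) = q³
1/((-119 - r) + I(J(0, 2))) = 1/((-119 - 1*232) + (-5)³) = 1/((-119 - 232) - 125) = 1/(-351 - 125) = 1/(-476) = -1/476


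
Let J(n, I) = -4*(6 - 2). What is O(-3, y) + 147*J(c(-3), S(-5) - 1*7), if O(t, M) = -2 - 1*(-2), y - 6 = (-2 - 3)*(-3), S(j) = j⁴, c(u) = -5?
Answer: -2352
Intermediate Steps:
J(n, I) = -16 (J(n, I) = -4*4 = -16)
y = 21 (y = 6 + (-2 - 3)*(-3) = 6 - 5*(-3) = 6 + 15 = 21)
O(t, M) = 0 (O(t, M) = -2 + 2 = 0)
O(-3, y) + 147*J(c(-3), S(-5) - 1*7) = 0 + 147*(-16) = 0 - 2352 = -2352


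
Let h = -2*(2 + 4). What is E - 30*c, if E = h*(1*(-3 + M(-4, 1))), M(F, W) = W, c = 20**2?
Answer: -11976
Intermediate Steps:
c = 400
h = -12 (h = -2*6 = -12)
E = 24 (E = -12*(-3 + 1) = -12*(-2) = 24)
E - 30*c = 24 - 30*400 = 24 - 12000 = -11976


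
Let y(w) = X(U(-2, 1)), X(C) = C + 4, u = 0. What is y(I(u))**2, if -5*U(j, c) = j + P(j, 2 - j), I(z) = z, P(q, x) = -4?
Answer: 676/25 ≈ 27.040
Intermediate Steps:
U(j, c) = 4/5 - j/5 (U(j, c) = -(j - 4)/5 = -(-4 + j)/5 = 4/5 - j/5)
X(C) = 4 + C
y(w) = 26/5 (y(w) = 4 + (4/5 - 1/5*(-2)) = 4 + (4/5 + 2/5) = 4 + 6/5 = 26/5)
y(I(u))**2 = (26/5)**2 = 676/25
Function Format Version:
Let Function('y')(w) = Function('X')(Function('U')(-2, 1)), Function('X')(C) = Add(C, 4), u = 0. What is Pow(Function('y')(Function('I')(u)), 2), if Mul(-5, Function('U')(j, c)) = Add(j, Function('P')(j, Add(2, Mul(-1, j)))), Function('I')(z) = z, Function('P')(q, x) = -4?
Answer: Rational(676, 25) ≈ 27.040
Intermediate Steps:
Function('U')(j, c) = Add(Rational(4, 5), Mul(Rational(-1, 5), j)) (Function('U')(j, c) = Mul(Rational(-1, 5), Add(j, -4)) = Mul(Rational(-1, 5), Add(-4, j)) = Add(Rational(4, 5), Mul(Rational(-1, 5), j)))
Function('X')(C) = Add(4, C)
Function('y')(w) = Rational(26, 5) (Function('y')(w) = Add(4, Add(Rational(4, 5), Mul(Rational(-1, 5), -2))) = Add(4, Add(Rational(4, 5), Rational(2, 5))) = Add(4, Rational(6, 5)) = Rational(26, 5))
Pow(Function('y')(Function('I')(u)), 2) = Pow(Rational(26, 5), 2) = Rational(676, 25)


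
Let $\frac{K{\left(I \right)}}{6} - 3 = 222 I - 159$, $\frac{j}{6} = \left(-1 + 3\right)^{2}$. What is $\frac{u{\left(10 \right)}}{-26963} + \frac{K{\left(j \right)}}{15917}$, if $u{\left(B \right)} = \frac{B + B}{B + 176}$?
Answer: $\frac{77814411718}{39912816603} \approx 1.9496$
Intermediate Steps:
$j = 24$ ($j = 6 \left(-1 + 3\right)^{2} = 6 \cdot 2^{2} = 6 \cdot 4 = 24$)
$u{\left(B \right)} = \frac{2 B}{176 + B}$
$K{\left(I \right)} = -936 + 1332 I$ ($K{\left(I \right)} = 18 + 6 \left(222 I - 159\right) = 18 + 6 \left(-159 + 222 I\right) = 18 + \left(-954 + 1332 I\right) = -936 + 1332 I$)
$\frac{u{\left(10 \right)}}{-26963} + \frac{K{\left(j \right)}}{15917} = \frac{2 \cdot 10 \frac{1}{176 + 10}}{-26963} + \frac{-936 + 1332 \cdot 24}{15917} = 2 \cdot 10 \cdot \frac{1}{186} \left(- \frac{1}{26963}\right) + \left(-936 + 31968\right) \frac{1}{15917} = 2 \cdot 10 \cdot \frac{1}{186} \left(- \frac{1}{26963}\right) + 31032 \cdot \frac{1}{15917} = \frac{10}{93} \left(- \frac{1}{26963}\right) + \frac{31032}{15917} = - \frac{10}{2507559} + \frac{31032}{15917} = \frac{77814411718}{39912816603}$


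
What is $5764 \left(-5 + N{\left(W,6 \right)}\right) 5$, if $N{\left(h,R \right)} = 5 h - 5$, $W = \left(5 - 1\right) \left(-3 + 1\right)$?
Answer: $-1441000$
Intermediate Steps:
$W = -8$ ($W = 4 \left(-2\right) = -8$)
$N{\left(h,R \right)} = -5 + 5 h$
$5764 \left(-5 + N{\left(W,6 \right)}\right) 5 = 5764 \left(-5 + \left(-5 + 5 \left(-8\right)\right)\right) 5 = 5764 \left(-5 - 45\right) 5 = 5764 \left(\left(-50\right) 5\right) = 5764 \left(-250\right) = -1441000$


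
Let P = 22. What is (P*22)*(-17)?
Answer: -8228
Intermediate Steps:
(P*22)*(-17) = (22*22)*(-17) = 484*(-17) = -8228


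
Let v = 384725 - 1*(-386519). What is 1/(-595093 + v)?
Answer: 1/176151 ≈ 5.6769e-6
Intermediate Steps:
v = 771244 (v = 384725 + 386519 = 771244)
1/(-595093 + v) = 1/(-595093 + 771244) = 1/176151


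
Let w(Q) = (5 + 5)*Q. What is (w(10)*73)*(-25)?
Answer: -182500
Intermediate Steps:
w(Q) = 10*Q
(w(10)*73)*(-25) = ((10*10)*73)*(-25) = (100*73)*(-25) = 7300*(-25) = -182500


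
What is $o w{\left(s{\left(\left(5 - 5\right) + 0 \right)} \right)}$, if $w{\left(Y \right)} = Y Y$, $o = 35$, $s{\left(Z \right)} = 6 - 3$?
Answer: $315$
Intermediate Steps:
$s{\left(Z \right)} = 3$
$w{\left(Y \right)} = Y^{2}$
$o w{\left(s{\left(\left(5 - 5\right) + 0 \right)} \right)} = 35 \cdot 3^{2} = 35 \cdot 9 = 315$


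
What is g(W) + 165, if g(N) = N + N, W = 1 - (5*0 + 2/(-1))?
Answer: 171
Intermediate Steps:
W = 3 (W = 1 - (0 + 2*(-1)) = 1 - (0 - 2) = 1 - 1*(-2) = 1 + 2 = 3)
g(N) = 2*N
g(W) + 165 = 2*3 + 165 = 6 + 165 = 171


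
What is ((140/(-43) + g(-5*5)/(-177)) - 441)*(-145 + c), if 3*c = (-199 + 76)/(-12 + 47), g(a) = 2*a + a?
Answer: 5760626232/88795 ≈ 64876.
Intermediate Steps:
g(a) = 3*a
c = -41/35 (c = ((-199 + 76)/(-12 + 47))/3 = (-123/35)/3 = (-123*1/35)/3 = (⅓)*(-123/35) = -41/35 ≈ -1.1714)
((140/(-43) + g(-5*5)/(-177)) - 441)*(-145 + c) = ((140/(-43) + (3*(-5*5))/(-177)) - 441)*(-145 - 41/35) = ((140*(-1/43) + (3*(-25))*(-1/177)) - 441)*(-5116/35) = ((-140/43 - 75*(-1/177)) - 441)*(-5116/35) = ((-140/43 + 25/59) - 441)*(-5116/35) = (-7185/2537 - 441)*(-5116/35) = -1126002/2537*(-5116/35) = 5760626232/88795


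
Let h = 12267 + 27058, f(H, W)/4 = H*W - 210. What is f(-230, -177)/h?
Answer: 6480/1573 ≈ 4.1195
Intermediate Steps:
f(H, W) = -840 + 4*H*W (f(H, W) = 4*(H*W - 210) = 4*(-210 + H*W) = -840 + 4*H*W)
h = 39325
f(-230, -177)/h = (-840 + 4*(-230)*(-177))/39325 = (-840 + 162840)*(1/39325) = 162000*(1/39325) = 6480/1573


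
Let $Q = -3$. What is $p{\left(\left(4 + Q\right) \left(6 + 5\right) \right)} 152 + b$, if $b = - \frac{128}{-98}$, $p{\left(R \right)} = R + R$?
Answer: $\frac{163920}{49} \approx 3345.3$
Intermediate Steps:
$p{\left(R \right)} = 2 R$
$b = \frac{64}{49}$ ($b = \left(-128\right) \left(- \frac{1}{98}\right) = \frac{64}{49} \approx 1.3061$)
$p{\left(\left(4 + Q\right) \left(6 + 5\right) \right)} 152 + b = 2 \left(4 - 3\right) \left(6 + 5\right) 152 + \frac{64}{49} = 2 \cdot 1 \cdot 11 \cdot 152 + \frac{64}{49} = 2 \cdot 11 \cdot 152 + \frac{64}{49} = 22 \cdot 152 + \frac{64}{49} = 3344 + \frac{64}{49} = \frac{163920}{49}$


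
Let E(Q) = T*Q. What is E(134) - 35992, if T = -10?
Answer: -37332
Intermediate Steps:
E(Q) = -10*Q
E(134) - 35992 = -10*134 - 35992 = -1340 - 35992 = -37332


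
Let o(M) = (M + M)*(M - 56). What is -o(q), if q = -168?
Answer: -75264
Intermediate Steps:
o(M) = 2*M*(-56 + M) (o(M) = (2*M)*(-56 + M) = 2*M*(-56 + M))
-o(q) = -2*(-168)*(-56 - 168) = -2*(-168)*(-224) = -1*75264 = -75264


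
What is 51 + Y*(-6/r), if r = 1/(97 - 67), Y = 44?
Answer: -7869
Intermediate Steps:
r = 1/30 ≈ 0.033333
51 + Y*(-6/r) = 51 + 44*(-6/1/30) = 51 + 44*(-6*30) = 51 + 44*(-180) = 51 - 7920 = -7869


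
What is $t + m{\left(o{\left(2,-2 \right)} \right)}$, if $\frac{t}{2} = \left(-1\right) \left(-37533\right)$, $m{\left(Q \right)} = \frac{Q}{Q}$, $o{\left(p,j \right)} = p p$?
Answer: $75067$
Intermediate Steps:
$o{\left(p,j \right)} = p^{2}$
$m{\left(Q \right)} = 1$
$t = 75066$ ($t = 2 \left(\left(-1\right) \left(-37533\right)\right) = 2 \cdot 37533 = 75066$)
$t + m{\left(o{\left(2,-2 \right)} \right)} = 75066 + 1 = 75067$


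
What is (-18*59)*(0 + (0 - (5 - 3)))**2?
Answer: -4248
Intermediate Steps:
(-18*59)*(0 + (0 - (5 - 3)))**2 = -1062*(0 + (0 - 1*2))**2 = -1062*(0 + (0 - 2))**2 = -1062*(0 - 2)**2 = -1062*(-2)**2 = -1062*4 = -4248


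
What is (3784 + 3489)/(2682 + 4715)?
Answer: 7273/7397 ≈ 0.98324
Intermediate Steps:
(3784 + 3489)/(2682 + 4715) = 7273/7397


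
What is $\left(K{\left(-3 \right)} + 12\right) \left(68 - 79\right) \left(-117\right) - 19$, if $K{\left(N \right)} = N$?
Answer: $11564$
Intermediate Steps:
$\left(K{\left(-3 \right)} + 12\right) \left(68 - 79\right) \left(-117\right) - 19 = \left(-3 + 12\right) \left(68 - 79\right) \left(-117\right) - 19 = 9 \left(-11\right) \left(-117\right) - 19 = \left(-99\right) \left(-117\right) - 19 = 11583 - 19 = 11564$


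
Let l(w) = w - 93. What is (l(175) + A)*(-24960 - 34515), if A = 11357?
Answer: -680334525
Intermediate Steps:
l(w) = -93 + w
(l(175) + A)*(-24960 - 34515) = ((-93 + 175) + 11357)*(-24960 - 34515) = (82 + 11357)*(-59475) = 11439*(-59475) = -680334525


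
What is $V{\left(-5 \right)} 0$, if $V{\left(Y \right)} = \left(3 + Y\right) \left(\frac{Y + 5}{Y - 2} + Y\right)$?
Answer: $0$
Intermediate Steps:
$V{\left(Y \right)} = \left(3 + Y\right) \left(Y + \frac{5 + Y}{-2 + Y}\right)$ ($V{\left(Y \right)} = \left(3 + Y\right) \left(\frac{5 + Y}{-2 + Y} + Y\right) = \left(3 + Y\right) \left(Y + \frac{5 + Y}{-2 + Y}\right)$)
$V{\left(-5 \right)} 0 = \frac{15 + \left(-5\right)^{3} + 2 \left(-5\right) + 2 \left(-5\right)^{2}}{-2 - 5} \cdot 0 = \frac{15 - 125 - 10 + 2 \cdot 25}{-7} \cdot 0 = - \frac{15 - 125 - 10 + 50}{7} \cdot 0 = \left(- \frac{1}{7}\right) \left(-70\right) 0 = 10 \cdot 0 = 0$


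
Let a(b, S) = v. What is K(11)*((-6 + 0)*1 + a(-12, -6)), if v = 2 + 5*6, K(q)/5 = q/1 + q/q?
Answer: 1560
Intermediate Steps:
K(q) = 5 + 5*q (K(q) = 5*(q/1 + q/q) = 5*(q*1 + 1) = 5*(q + 1) = 5*(1 + q) = 5 + 5*q)
v = 32 (v = 2 + 30 = 32)
a(b, S) = 32
K(11)*((-6 + 0)*1 + a(-12, -6)) = (5 + 5*11)*((-6 + 0)*1 + 32) = (5 + 55)*(-6*1 + 32) = 60*(-6 + 32) = 60*26 = 1560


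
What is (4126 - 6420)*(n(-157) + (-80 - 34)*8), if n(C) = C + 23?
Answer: 2399524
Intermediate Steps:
n(C) = 23 + C
(4126 - 6420)*(n(-157) + (-80 - 34)*8) = (4126 - 6420)*((23 - 157) + (-80 - 34)*8) = -2294*(-134 - 114*8) = -2294*(-134 - 912) = -2294*(-1046) = 2399524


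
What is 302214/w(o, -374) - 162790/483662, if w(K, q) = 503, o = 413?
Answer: 73043772149/121640993 ≈ 600.49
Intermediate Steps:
302214/w(o, -374) - 162790/483662 = 302214/503 - 162790/483662 = 302214*(1/503) - 162790*1/483662 = 302214/503 - 81395/241831 = 73043772149/121640993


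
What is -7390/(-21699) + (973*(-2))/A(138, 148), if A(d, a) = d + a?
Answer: -20056357/3102957 ≈ -6.4636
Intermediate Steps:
A(d, a) = a + d
-7390/(-21699) + (973*(-2))/A(138, 148) = -7390/(-21699) + (973*(-2))/(148 + 138) = -7390*(-1/21699) - 1946/286 = 7390/21699 - 1946*1/286 = 7390/21699 - 973/143 = -20056357/3102957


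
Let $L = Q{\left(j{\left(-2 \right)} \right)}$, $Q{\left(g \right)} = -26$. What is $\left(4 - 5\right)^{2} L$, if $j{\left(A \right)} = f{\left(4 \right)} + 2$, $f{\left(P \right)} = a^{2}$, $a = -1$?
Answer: $-26$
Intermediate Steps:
$f{\left(P \right)} = 1$ ($f{\left(P \right)} = \left(-1\right)^{2} = 1$)
$j{\left(A \right)} = 3$ ($j{\left(A \right)} = 1 + 2 = 3$)
$L = -26$
$\left(4 - 5\right)^{2} L = \left(4 - 5\right)^{2} \left(-26\right) = \left(-1\right)^{2} \left(-26\right) = 1 \left(-26\right) = -26$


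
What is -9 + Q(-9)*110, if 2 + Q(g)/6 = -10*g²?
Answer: -535929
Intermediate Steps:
Q(g) = -12 - 60*g² (Q(g) = -12 + 6*(-10*g²) = -12 - 60*g²)
-9 + Q(-9)*110 = -9 + (-12 - 60*(-9)²)*110 = -9 + (-12 - 60*81)*110 = -9 + (-12 - 4860)*110 = -9 - 4872*110 = -9 - 535920 = -535929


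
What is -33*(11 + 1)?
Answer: -396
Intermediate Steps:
-33*(11 + 1) = -33*12 = -396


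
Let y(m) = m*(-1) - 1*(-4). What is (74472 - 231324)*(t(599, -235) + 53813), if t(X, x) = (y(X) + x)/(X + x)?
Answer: -768069030726/91 ≈ -8.4403e+9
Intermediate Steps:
y(m) = 4 - m (y(m) = -m + 4 = 4 - m)
t(X, x) = (4 + x - X)/(X + x) (t(X, x) = ((4 - X) + x)/(X + x) = (4 + x - X)/(X + x))
(74472 - 231324)*(t(599, -235) + 53813) = (74472 - 231324)*((4 - 235 - 1*599)/(599 - 235) + 53813) = -156852*((4 - 235 - 599)/364 + 53813) = -156852*((1/364)*(-830) + 53813) = -156852*(-415/182 + 53813) = -156852*9793551/182 = -768069030726/91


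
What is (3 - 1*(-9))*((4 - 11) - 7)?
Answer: -168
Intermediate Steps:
(3 - 1*(-9))*((4 - 11) - 7) = (3 + 9)*(-7 - 7) = 12*(-14) = -168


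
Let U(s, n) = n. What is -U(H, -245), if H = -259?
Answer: 245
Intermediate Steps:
-U(H, -245) = -1*(-245) = 245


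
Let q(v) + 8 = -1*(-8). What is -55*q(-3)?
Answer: 0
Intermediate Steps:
q(v) = 0 (q(v) = -8 - 1*(-8) = -8 + 8 = 0)
-55*q(-3) = -55*0 = 0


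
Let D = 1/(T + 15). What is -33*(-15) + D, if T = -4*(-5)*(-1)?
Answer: 2474/5 ≈ 494.80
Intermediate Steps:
T = -20 (T = 20*(-1) = -20)
D = -⅕ (D = 1/(-20 + 15) = 1/(-5) = -⅕ ≈ -0.20000)
-33*(-15) + D = -33*(-15) - ⅕ = 495 - ⅕ = 2474/5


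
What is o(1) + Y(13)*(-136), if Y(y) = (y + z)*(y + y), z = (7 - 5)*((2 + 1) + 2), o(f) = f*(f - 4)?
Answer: -81331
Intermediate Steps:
o(f) = f*(-4 + f)
z = 10 (z = 2*(3 + 2) = 2*5 = 10)
Y(y) = 2*y*(10 + y) (Y(y) = (y + 10)*(y + y) = (10 + y)*(2*y) = 2*y*(10 + y))
o(1) + Y(13)*(-136) = 1*(-4 + 1) + (2*13*(10 + 13))*(-136) = 1*(-3) + (2*13*23)*(-136) = -3 + 598*(-136) = -3 - 81328 = -81331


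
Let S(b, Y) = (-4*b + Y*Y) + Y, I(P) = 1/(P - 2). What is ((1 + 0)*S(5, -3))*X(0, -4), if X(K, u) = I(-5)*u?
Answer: -8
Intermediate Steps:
I(P) = 1/(-2 + P)
S(b, Y) = Y + Y² - 4*b (S(b, Y) = (-4*b + Y²) + Y = (Y² - 4*b) + Y = Y + Y² - 4*b)
X(K, u) = -u/7 (X(K, u) = u/(-2 - 5) = u/(-7) = -u/7)
((1 + 0)*S(5, -3))*X(0, -4) = ((1 + 0)*(-3 + (-3)² - 4*5))*(-⅐*(-4)) = (1*(-3 + 9 - 20))*(4/7) = (1*(-14))*(4/7) = -14*4/7 = -8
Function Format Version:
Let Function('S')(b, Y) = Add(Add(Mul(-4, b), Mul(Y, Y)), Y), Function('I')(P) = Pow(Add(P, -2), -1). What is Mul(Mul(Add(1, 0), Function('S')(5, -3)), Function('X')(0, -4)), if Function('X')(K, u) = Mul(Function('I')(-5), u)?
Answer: -8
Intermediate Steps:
Function('I')(P) = Pow(Add(-2, P), -1)
Function('S')(b, Y) = Add(Y, Pow(Y, 2), Mul(-4, b)) (Function('S')(b, Y) = Add(Add(Mul(-4, b), Pow(Y, 2)), Y) = Add(Add(Pow(Y, 2), Mul(-4, b)), Y) = Add(Y, Pow(Y, 2), Mul(-4, b)))
Function('X')(K, u) = Mul(Rational(-1, 7), u) (Function('X')(K, u) = Mul(Pow(Add(-2, -5), -1), u) = Mul(Pow(-7, -1), u) = Mul(Rational(-1, 7), u))
Mul(Mul(Add(1, 0), Function('S')(5, -3)), Function('X')(0, -4)) = Mul(Mul(Add(1, 0), Add(-3, Pow(-3, 2), Mul(-4, 5))), Mul(Rational(-1, 7), -4)) = Mul(Mul(1, Add(-3, 9, -20)), Rational(4, 7)) = Mul(Mul(1, -14), Rational(4, 7)) = Mul(-14, Rational(4, 7)) = -8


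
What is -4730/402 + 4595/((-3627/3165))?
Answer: -325750670/81003 ≈ -4021.5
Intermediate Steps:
-4730/402 + 4595/((-3627/3165)) = -4730*1/402 + 4595/((-3627*1/3165)) = -2365/201 + 4595/(-1209/1055) = -2365/201 + 4595*(-1055/1209) = -2365/201 - 4847725/1209 = -325750670/81003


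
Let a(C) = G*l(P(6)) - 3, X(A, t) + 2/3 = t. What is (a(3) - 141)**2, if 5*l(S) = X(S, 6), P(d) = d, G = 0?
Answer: 20736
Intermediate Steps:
X(A, t) = -2/3 + t
l(S) = 16/15 (l(S) = (-2/3 + 6)/5 = (1/5)*(16/3) = 16/15)
a(C) = -3 (a(C) = 0*(16/15) - 3 = 0 - 3 = -3)
(a(3) - 141)**2 = (-3 - 141)**2 = (-144)**2 = 20736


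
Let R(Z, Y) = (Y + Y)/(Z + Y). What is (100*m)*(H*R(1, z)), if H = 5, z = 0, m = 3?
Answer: 0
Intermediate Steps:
R(Z, Y) = 2*Y/(Y + Z) (R(Z, Y) = (2*Y)/(Y + Z) = 2*Y/(Y + Z))
(100*m)*(H*R(1, z)) = (100*3)*(5*(2*0/(0 + 1))) = 300*(5*(2*0/1)) = 300*(5*(2*0*1)) = 300*(5*0) = 300*0 = 0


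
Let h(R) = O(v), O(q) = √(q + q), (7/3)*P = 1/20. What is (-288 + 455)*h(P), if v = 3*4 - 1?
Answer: 167*√22 ≈ 783.30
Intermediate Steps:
P = 3/140 (P = (3/7)/20 = (3/7)*(1/20) = 3/140 ≈ 0.021429)
v = 11 (v = 12 - 1 = 11)
O(q) = √2*√q (O(q) = √(2*q) = √2*√q)
h(R) = √22 (h(R) = √2*√11 = √22)
(-288 + 455)*h(P) = (-288 + 455)*√22 = 167*√22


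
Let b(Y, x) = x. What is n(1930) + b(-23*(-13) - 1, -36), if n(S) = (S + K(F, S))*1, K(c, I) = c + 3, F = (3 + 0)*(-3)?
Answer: 1888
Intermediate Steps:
F = -9 (F = 3*(-3) = -9)
K(c, I) = 3 + c
n(S) = -6 + S (n(S) = (S + (3 - 9))*1 = (S - 6)*1 = (-6 + S)*1 = -6 + S)
n(1930) + b(-23*(-13) - 1, -36) = (-6 + 1930) - 36 = 1924 - 36 = 1888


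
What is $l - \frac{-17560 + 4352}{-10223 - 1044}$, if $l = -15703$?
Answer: $- \frac{176938909}{11267} \approx -15704.0$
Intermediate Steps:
$l - \frac{-17560 + 4352}{-10223 - 1044} = -15703 - \frac{-17560 + 4352}{-10223 - 1044} = -15703 - - \frac{13208}{-11267} = -15703 - \left(-13208\right) \left(- \frac{1}{11267}\right) = -15703 - \frac{13208}{11267} = - \frac{176938909}{11267}$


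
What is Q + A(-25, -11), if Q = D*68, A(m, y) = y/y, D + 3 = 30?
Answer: 1837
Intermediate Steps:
D = 27 (D = -3 + 30 = 27)
A(m, y) = 1
Q = 1836 (Q = 27*68 = 1836)
Q + A(-25, -11) = 1836 + 1 = 1837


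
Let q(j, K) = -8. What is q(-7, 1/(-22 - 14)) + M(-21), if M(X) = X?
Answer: -29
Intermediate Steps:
q(-7, 1/(-22 - 14)) + M(-21) = -8 - 21 = -29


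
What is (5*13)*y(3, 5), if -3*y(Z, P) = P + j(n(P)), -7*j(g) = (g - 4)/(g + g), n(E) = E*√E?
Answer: -1495/14 - 26*√5/105 ≈ -107.34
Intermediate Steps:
n(E) = E^(3/2)
j(g) = -(-4 + g)/(14*g) (j(g) = -(g - 4)/(7*(g + g)) = -(-4 + g)/(7*(2*g)) = -(-4 + g)*1/(2*g)/7 = -(-4 + g)/(14*g))
y(Z, P) = -P/3 - (4 - P^(3/2))/(42*P^(3/2)) (y(Z, P) = -(P + (4 - P^(3/2))/(14*(P^(3/2))))/3 = -(P + (4 - P^(3/2))/(14*P^(3/2)))/3 = -P/3 - (4 - P^(3/2))/(42*P^(3/2)))
(5*13)*y(3, 5) = (5*13)*(1/42 - 2*√5/525 - ⅓*5) = 65*(1/42 - 2*√5/525 - 5/3) = 65*(-23/14 - 2*√5/525) = -1495/14 - 26*√5/105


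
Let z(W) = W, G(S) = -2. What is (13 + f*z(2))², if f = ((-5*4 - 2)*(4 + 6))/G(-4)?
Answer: 54289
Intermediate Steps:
f = 110 (f = ((-5*4 - 2)*(4 + 6))/(-2) = ((-20 - 2)*10)*(-½) = -22*10*(-½) = -220*(-½) = 110)
(13 + f*z(2))² = (13 + 110*2)² = (13 + 220)² = 233² = 54289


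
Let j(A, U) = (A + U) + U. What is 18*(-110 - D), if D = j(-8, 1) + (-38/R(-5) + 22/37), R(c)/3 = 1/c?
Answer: -111840/37 ≈ -3022.7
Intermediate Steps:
R(c) = 3/c
j(A, U) = A + 2*U
D = 6430/111 (D = (-8 + 2*1) + (-38/(3/(-5)) + 22/37) = (-8 + 2) + (-38/(3*(-1/5)) + 22*(1/37)) = -6 + (-38/(-3/5) + 22/37) = -6 + (-38*(-5/3) + 22/37) = -6 + (190/3 + 22/37) = -6 + 7096/111 = 6430/111 ≈ 57.928)
18*(-110 - D) = 18*(-110 - 1*6430/111) = 18*(-110 - 6430/111) = 18*(-18640/111) = -111840/37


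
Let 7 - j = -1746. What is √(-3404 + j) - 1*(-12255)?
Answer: 12255 + I*√1651 ≈ 12255.0 + 40.633*I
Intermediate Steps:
j = 1753 (j = 7 - 1*(-1746) = 7 + 1746 = 1753)
√(-3404 + j) - 1*(-12255) = √(-3404 + 1753) - 1*(-12255) = √(-1651) + 12255 = I*√1651 + 12255 = 12255 + I*√1651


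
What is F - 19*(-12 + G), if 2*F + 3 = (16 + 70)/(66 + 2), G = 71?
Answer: -76287/68 ≈ -1121.9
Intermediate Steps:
F = -59/68 (F = -3/2 + ((16 + 70)/(66 + 2))/2 = -3/2 + (86/68)/2 = -3/2 + (86*(1/68))/2 = -3/2 + (½)*(43/34) = -3/2 + 43/68 = -59/68 ≈ -0.86765)
F - 19*(-12 + G) = -59/68 - 19*(-12 + 71) = -59/68 - 19*59 = -59/68 - 1121 = -76287/68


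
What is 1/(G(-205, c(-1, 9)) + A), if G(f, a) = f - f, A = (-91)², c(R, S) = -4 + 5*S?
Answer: 1/8281 ≈ 0.00012076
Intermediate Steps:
A = 8281
G(f, a) = 0
1/(G(-205, c(-1, 9)) + A) = 1/(0 + 8281) = 1/8281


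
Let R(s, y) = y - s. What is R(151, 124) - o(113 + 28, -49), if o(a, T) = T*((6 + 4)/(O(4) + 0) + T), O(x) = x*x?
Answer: -19179/8 ≈ -2397.4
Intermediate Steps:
O(x) = x²
o(a, T) = T*(5/8 + T) (o(a, T) = T*((6 + 4)/(4² + 0) + T) = T*(10/(16 + 0) + T) = T*(10/16 + T) = T*(10*(1/16) + T) = T*(5/8 + T))
R(151, 124) - o(113 + 28, -49) = (124 - 1*151) - (-49)*(5 + 8*(-49))/8 = (124 - 151) - (-49)*(5 - 392)/8 = -27 - (-49)*(-387)/8 = -27 - 1*18963/8 = -27 - 18963/8 = -19179/8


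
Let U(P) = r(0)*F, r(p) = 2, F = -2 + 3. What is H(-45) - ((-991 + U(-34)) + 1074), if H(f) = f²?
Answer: 1940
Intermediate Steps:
F = 1
U(P) = 2 (U(P) = 2*1 = 2)
H(-45) - ((-991 + U(-34)) + 1074) = (-45)² - ((-991 + 2) + 1074) = 2025 - (-989 + 1074) = 2025 - 1*85 = 2025 - 85 = 1940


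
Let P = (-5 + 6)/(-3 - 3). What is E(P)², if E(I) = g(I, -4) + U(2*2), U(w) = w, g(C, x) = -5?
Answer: 1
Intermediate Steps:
P = -⅙ (P = 1/(-6) = 1*(-⅙) = -⅙ ≈ -0.16667)
E(I) = -1 (E(I) = -5 + 2*2 = -5 + 4 = -1)
E(P)² = (-1)² = 1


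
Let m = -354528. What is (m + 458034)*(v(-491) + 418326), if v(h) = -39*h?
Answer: 45281287350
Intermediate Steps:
(m + 458034)*(v(-491) + 418326) = (-354528 + 458034)*(-39*(-491) + 418326) = 103506*(19149 + 418326) = 103506*437475 = 45281287350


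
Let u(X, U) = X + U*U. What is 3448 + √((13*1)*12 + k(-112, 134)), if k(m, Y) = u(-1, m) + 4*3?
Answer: 3448 + √12711 ≈ 3560.7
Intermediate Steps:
u(X, U) = X + U²
k(m, Y) = 11 + m² (k(m, Y) = (-1 + m²) + 4*3 = (-1 + m²) + 12 = 11 + m²)
3448 + √((13*1)*12 + k(-112, 134)) = 3448 + √((13*1)*12 + (11 + (-112)²)) = 3448 + √(13*12 + (11 + 12544)) = 3448 + √(156 + 12555) = 3448 + √12711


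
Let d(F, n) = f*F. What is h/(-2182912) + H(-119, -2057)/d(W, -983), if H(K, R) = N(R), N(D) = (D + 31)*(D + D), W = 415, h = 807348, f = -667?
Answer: -4604492724577/151060239040 ≈ -30.481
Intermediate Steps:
N(D) = 2*D*(31 + D) (N(D) = (31 + D)*(2*D) = 2*D*(31 + D))
H(K, R) = 2*R*(31 + R)
d(F, n) = -667*F
h/(-2182912) + H(-119, -2057)/d(W, -983) = 807348/(-2182912) + (2*(-2057)*(31 - 2057))/((-667*415)) = 807348*(-1/2182912) + (2*(-2057)*(-2026))/(-276805) = -201837/545728 + 8334964*(-1/276805) = -201837/545728 - 8334964/276805 = -4604492724577/151060239040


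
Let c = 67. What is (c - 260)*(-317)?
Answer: 61181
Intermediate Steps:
(c - 260)*(-317) = (67 - 260)*(-317) = -193*(-317) = 61181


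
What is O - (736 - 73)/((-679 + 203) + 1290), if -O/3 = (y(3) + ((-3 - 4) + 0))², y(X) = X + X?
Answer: -3105/814 ≈ -3.8145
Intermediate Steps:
y(X) = 2*X
O = -3 (O = -3*(2*3 + ((-3 - 4) + 0))² = -3*(6 + (-7 + 0))² = -3*(6 - 7)² = -3*(-1)² = -3*1 = -3)
O - (736 - 73)/((-679 + 203) + 1290) = -3 - (736 - 73)/((-679 + 203) + 1290) = -3 - 663/(-476 + 1290) = -3 - 663/814 = -3105/814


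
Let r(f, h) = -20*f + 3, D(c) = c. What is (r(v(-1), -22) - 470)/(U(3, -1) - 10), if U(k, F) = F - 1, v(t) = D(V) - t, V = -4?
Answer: 407/12 ≈ 33.917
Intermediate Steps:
v(t) = -4 - t
r(f, h) = 3 - 20*f
U(k, F) = -1 + F
(r(v(-1), -22) - 470)/(U(3, -1) - 10) = ((3 - 20*(-4 - 1*(-1))) - 470)/((-1 - 1) - 10) = ((3 - 20*(-4 + 1)) - 470)/(-2 - 10) = ((3 - 20*(-3)) - 470)/(-12) = ((3 + 60) - 470)*(-1/12) = (63 - 470)*(-1/12) = -407*(-1/12) = 407/12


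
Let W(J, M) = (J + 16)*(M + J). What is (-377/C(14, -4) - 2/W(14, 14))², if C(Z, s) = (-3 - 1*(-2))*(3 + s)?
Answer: 25071872281/176400 ≈ 1.4213e+5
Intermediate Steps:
C(Z, s) = -3 - s (C(Z, s) = (-3 + 2)*(3 + s) = -(3 + s) = -3 - s)
W(J, M) = (16 + J)*(J + M)
(-377/C(14, -4) - 2/W(14, 14))² = (-377/(-3 - 1*(-4)) - 2/(14² + 16*14 + 16*14 + 14*14))² = (-377/(-3 + 4) - 2/(196 + 224 + 224 + 196))² = (-377/1 - 2/840)² = (-377*1 - 2*1/840)² = (-377 - 1/420)² = (-158341/420)² = 25071872281/176400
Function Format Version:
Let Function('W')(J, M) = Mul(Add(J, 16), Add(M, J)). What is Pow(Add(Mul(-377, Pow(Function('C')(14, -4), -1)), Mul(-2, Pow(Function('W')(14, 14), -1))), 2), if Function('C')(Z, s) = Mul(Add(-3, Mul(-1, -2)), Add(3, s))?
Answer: Rational(25071872281, 176400) ≈ 1.4213e+5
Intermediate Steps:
Function('C')(Z, s) = Add(-3, Mul(-1, s)) (Function('C')(Z, s) = Mul(Add(-3, 2), Add(3, s)) = Mul(-1, Add(3, s)) = Add(-3, Mul(-1, s)))
Function('W')(J, M) = Mul(Add(16, J), Add(J, M))
Pow(Add(Mul(-377, Pow(Function('C')(14, -4), -1)), Mul(-2, Pow(Function('W')(14, 14), -1))), 2) = Pow(Add(Mul(-377, Pow(Add(-3, Mul(-1, -4)), -1)), Mul(-2, Pow(Add(Pow(14, 2), Mul(16, 14), Mul(16, 14), Mul(14, 14)), -1))), 2) = Pow(Add(Mul(-377, Pow(Add(-3, 4), -1)), Mul(-2, Pow(Add(196, 224, 224, 196), -1))), 2) = Pow(Add(Mul(-377, Pow(1, -1)), Mul(-2, Pow(840, -1))), 2) = Pow(Add(Mul(-377, 1), Mul(-2, Rational(1, 840))), 2) = Pow(Add(-377, Rational(-1, 420)), 2) = Pow(Rational(-158341, 420), 2) = Rational(25071872281, 176400)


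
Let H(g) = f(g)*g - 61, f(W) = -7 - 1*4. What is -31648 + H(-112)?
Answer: -30477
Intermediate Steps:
f(W) = -11 (f(W) = -7 - 4 = -11)
H(g) = -61 - 11*g (H(g) = -11*g - 61 = -61 - 11*g)
-31648 + H(-112) = -31648 + (-61 - 11*(-112)) = -31648 + (-61 + 1232) = -31648 + 1171 = -30477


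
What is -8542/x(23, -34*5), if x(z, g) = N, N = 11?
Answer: -8542/11 ≈ -776.54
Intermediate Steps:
x(z, g) = 11
-8542/x(23, -34*5) = -8542/11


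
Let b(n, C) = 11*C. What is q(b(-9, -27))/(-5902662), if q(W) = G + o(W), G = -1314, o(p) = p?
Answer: 537/1967554 ≈ 0.00027293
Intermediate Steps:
q(W) = -1314 + W
q(b(-9, -27))/(-5902662) = (-1314 + 11*(-27))/(-5902662) = (-1314 - 297)*(-1/5902662) = -1611*(-1/5902662) = 537/1967554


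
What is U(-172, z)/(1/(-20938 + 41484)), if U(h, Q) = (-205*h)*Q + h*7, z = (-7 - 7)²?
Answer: 141967846776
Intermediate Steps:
z = 196 (z = (-14)² = 196)
U(h, Q) = 7*h - 205*Q*h (U(h, Q) = -205*Q*h + 7*h = 7*h - 205*Q*h)
U(-172, z)/(1/(-20938 + 41484)) = (-172*(7 - 205*196))/(1/(-20938 + 41484)) = (-172*(7 - 40180))/(1/20546) = (-172*(-40173))/(1/20546) = 6909756*20546 = 141967846776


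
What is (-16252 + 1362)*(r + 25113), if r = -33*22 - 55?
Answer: -362303480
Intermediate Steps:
r = -781 (r = -726 - 55 = -781)
(-16252 + 1362)*(r + 25113) = (-16252 + 1362)*(-781 + 25113) = -14890*24332 = -362303480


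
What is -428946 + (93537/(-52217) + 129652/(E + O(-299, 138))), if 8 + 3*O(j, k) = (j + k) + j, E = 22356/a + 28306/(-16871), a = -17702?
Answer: -133152631504972426111/309827675589410 ≈ -4.2976e+5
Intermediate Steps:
E = -439120444/149325221 (E = 22356/(-17702) + 28306/(-16871) = 22356*(-1/17702) + 28306*(-1/16871) = -11178/8851 - 28306/16871 = -439120444/149325221 ≈ -2.9407)
O(j, k) = -8/3 + k/3 + 2*j/3 (O(j, k) = -8/3 + ((j + k) + j)/3 = -8/3 + (k + 2*j)/3 = -8/3 + (k/3 + 2*j/3) = -8/3 + k/3 + 2*j/3)
-428946 + (93537/(-52217) + 129652/(E + O(-299, 138))) = -428946 + (93537/(-52217) + 129652/(-439120444/149325221 + (-8/3 + (⅓)*138 + (⅔)*(-299)))) = -428946 + (93537*(-1/52217) + 129652/(-439120444/149325221 + (-8/3 + 46 - 598/3))) = -428946 + (-93537/52217 + 129652/(-439120444/149325221 - 156)) = -428946 + (-93537/52217 + 129652/(-23733854920/149325221)) = -428946 + (-93537/52217 + 129652*(-149325221/23733854920)) = -428946 + (-93537/52217 - 4840078388273/5933463730) = -428946 - 253289371597364251/309827675589410 = -133152631504972426111/309827675589410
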